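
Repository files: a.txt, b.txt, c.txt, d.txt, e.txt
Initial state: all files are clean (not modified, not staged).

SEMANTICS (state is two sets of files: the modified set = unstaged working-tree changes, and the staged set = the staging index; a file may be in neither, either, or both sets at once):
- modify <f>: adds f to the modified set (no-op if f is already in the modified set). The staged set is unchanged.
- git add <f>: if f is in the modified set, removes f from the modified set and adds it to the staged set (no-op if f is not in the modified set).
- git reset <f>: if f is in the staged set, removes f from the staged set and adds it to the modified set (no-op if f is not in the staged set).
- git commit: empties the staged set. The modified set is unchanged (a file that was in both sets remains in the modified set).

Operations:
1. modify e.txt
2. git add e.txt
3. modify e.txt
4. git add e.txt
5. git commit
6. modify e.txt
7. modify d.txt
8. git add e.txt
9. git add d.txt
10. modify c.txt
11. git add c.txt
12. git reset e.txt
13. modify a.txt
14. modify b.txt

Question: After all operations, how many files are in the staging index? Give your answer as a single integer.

Answer: 2

Derivation:
After op 1 (modify e.txt): modified={e.txt} staged={none}
After op 2 (git add e.txt): modified={none} staged={e.txt}
After op 3 (modify e.txt): modified={e.txt} staged={e.txt}
After op 4 (git add e.txt): modified={none} staged={e.txt}
After op 5 (git commit): modified={none} staged={none}
After op 6 (modify e.txt): modified={e.txt} staged={none}
After op 7 (modify d.txt): modified={d.txt, e.txt} staged={none}
After op 8 (git add e.txt): modified={d.txt} staged={e.txt}
After op 9 (git add d.txt): modified={none} staged={d.txt, e.txt}
After op 10 (modify c.txt): modified={c.txt} staged={d.txt, e.txt}
After op 11 (git add c.txt): modified={none} staged={c.txt, d.txt, e.txt}
After op 12 (git reset e.txt): modified={e.txt} staged={c.txt, d.txt}
After op 13 (modify a.txt): modified={a.txt, e.txt} staged={c.txt, d.txt}
After op 14 (modify b.txt): modified={a.txt, b.txt, e.txt} staged={c.txt, d.txt}
Final staged set: {c.txt, d.txt} -> count=2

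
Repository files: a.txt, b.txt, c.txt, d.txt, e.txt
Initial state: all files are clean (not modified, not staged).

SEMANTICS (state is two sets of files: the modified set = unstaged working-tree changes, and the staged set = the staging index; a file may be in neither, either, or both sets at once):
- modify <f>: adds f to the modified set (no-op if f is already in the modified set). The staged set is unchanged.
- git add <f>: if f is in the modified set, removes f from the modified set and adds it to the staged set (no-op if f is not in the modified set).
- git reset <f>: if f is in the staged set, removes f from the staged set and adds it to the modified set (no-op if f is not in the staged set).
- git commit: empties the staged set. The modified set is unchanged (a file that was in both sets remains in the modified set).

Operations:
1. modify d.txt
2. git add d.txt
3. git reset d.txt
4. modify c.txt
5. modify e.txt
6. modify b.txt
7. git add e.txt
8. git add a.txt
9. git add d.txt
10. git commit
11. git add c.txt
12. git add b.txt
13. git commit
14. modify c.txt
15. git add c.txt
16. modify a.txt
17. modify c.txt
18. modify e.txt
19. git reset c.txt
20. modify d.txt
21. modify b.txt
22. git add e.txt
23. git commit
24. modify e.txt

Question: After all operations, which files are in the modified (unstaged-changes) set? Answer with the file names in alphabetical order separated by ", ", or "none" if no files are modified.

Answer: a.txt, b.txt, c.txt, d.txt, e.txt

Derivation:
After op 1 (modify d.txt): modified={d.txt} staged={none}
After op 2 (git add d.txt): modified={none} staged={d.txt}
After op 3 (git reset d.txt): modified={d.txt} staged={none}
After op 4 (modify c.txt): modified={c.txt, d.txt} staged={none}
After op 5 (modify e.txt): modified={c.txt, d.txt, e.txt} staged={none}
After op 6 (modify b.txt): modified={b.txt, c.txt, d.txt, e.txt} staged={none}
After op 7 (git add e.txt): modified={b.txt, c.txt, d.txt} staged={e.txt}
After op 8 (git add a.txt): modified={b.txt, c.txt, d.txt} staged={e.txt}
After op 9 (git add d.txt): modified={b.txt, c.txt} staged={d.txt, e.txt}
After op 10 (git commit): modified={b.txt, c.txt} staged={none}
After op 11 (git add c.txt): modified={b.txt} staged={c.txt}
After op 12 (git add b.txt): modified={none} staged={b.txt, c.txt}
After op 13 (git commit): modified={none} staged={none}
After op 14 (modify c.txt): modified={c.txt} staged={none}
After op 15 (git add c.txt): modified={none} staged={c.txt}
After op 16 (modify a.txt): modified={a.txt} staged={c.txt}
After op 17 (modify c.txt): modified={a.txt, c.txt} staged={c.txt}
After op 18 (modify e.txt): modified={a.txt, c.txt, e.txt} staged={c.txt}
After op 19 (git reset c.txt): modified={a.txt, c.txt, e.txt} staged={none}
After op 20 (modify d.txt): modified={a.txt, c.txt, d.txt, e.txt} staged={none}
After op 21 (modify b.txt): modified={a.txt, b.txt, c.txt, d.txt, e.txt} staged={none}
After op 22 (git add e.txt): modified={a.txt, b.txt, c.txt, d.txt} staged={e.txt}
After op 23 (git commit): modified={a.txt, b.txt, c.txt, d.txt} staged={none}
After op 24 (modify e.txt): modified={a.txt, b.txt, c.txt, d.txt, e.txt} staged={none}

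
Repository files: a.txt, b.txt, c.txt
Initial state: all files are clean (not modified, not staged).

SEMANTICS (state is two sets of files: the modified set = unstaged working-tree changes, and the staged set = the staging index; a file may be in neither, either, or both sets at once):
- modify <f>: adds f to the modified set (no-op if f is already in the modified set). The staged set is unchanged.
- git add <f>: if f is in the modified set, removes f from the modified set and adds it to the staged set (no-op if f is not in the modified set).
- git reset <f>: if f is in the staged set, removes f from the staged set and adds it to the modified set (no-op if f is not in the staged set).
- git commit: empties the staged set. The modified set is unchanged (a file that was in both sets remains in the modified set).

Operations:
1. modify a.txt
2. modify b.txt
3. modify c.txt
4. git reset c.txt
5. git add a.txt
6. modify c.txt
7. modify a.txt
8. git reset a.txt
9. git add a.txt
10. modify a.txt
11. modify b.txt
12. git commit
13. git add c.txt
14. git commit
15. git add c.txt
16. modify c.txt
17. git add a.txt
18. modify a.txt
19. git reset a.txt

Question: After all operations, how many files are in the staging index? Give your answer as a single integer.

Answer: 0

Derivation:
After op 1 (modify a.txt): modified={a.txt} staged={none}
After op 2 (modify b.txt): modified={a.txt, b.txt} staged={none}
After op 3 (modify c.txt): modified={a.txt, b.txt, c.txt} staged={none}
After op 4 (git reset c.txt): modified={a.txt, b.txt, c.txt} staged={none}
After op 5 (git add a.txt): modified={b.txt, c.txt} staged={a.txt}
After op 6 (modify c.txt): modified={b.txt, c.txt} staged={a.txt}
After op 7 (modify a.txt): modified={a.txt, b.txt, c.txt} staged={a.txt}
After op 8 (git reset a.txt): modified={a.txt, b.txt, c.txt} staged={none}
After op 9 (git add a.txt): modified={b.txt, c.txt} staged={a.txt}
After op 10 (modify a.txt): modified={a.txt, b.txt, c.txt} staged={a.txt}
After op 11 (modify b.txt): modified={a.txt, b.txt, c.txt} staged={a.txt}
After op 12 (git commit): modified={a.txt, b.txt, c.txt} staged={none}
After op 13 (git add c.txt): modified={a.txt, b.txt} staged={c.txt}
After op 14 (git commit): modified={a.txt, b.txt} staged={none}
After op 15 (git add c.txt): modified={a.txt, b.txt} staged={none}
After op 16 (modify c.txt): modified={a.txt, b.txt, c.txt} staged={none}
After op 17 (git add a.txt): modified={b.txt, c.txt} staged={a.txt}
After op 18 (modify a.txt): modified={a.txt, b.txt, c.txt} staged={a.txt}
After op 19 (git reset a.txt): modified={a.txt, b.txt, c.txt} staged={none}
Final staged set: {none} -> count=0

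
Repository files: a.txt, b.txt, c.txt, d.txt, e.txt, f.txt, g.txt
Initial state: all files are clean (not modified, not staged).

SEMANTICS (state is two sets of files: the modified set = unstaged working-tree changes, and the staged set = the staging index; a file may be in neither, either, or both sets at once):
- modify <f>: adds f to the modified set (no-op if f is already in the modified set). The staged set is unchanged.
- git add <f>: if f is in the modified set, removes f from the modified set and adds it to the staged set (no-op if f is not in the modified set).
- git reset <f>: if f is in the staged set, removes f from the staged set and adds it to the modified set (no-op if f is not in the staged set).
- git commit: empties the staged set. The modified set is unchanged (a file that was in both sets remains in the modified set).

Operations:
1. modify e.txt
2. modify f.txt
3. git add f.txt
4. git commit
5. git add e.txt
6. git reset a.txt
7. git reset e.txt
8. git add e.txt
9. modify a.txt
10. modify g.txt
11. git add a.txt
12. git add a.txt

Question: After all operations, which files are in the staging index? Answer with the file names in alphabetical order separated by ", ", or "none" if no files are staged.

Answer: a.txt, e.txt

Derivation:
After op 1 (modify e.txt): modified={e.txt} staged={none}
After op 2 (modify f.txt): modified={e.txt, f.txt} staged={none}
After op 3 (git add f.txt): modified={e.txt} staged={f.txt}
After op 4 (git commit): modified={e.txt} staged={none}
After op 5 (git add e.txt): modified={none} staged={e.txt}
After op 6 (git reset a.txt): modified={none} staged={e.txt}
After op 7 (git reset e.txt): modified={e.txt} staged={none}
After op 8 (git add e.txt): modified={none} staged={e.txt}
After op 9 (modify a.txt): modified={a.txt} staged={e.txt}
After op 10 (modify g.txt): modified={a.txt, g.txt} staged={e.txt}
After op 11 (git add a.txt): modified={g.txt} staged={a.txt, e.txt}
After op 12 (git add a.txt): modified={g.txt} staged={a.txt, e.txt}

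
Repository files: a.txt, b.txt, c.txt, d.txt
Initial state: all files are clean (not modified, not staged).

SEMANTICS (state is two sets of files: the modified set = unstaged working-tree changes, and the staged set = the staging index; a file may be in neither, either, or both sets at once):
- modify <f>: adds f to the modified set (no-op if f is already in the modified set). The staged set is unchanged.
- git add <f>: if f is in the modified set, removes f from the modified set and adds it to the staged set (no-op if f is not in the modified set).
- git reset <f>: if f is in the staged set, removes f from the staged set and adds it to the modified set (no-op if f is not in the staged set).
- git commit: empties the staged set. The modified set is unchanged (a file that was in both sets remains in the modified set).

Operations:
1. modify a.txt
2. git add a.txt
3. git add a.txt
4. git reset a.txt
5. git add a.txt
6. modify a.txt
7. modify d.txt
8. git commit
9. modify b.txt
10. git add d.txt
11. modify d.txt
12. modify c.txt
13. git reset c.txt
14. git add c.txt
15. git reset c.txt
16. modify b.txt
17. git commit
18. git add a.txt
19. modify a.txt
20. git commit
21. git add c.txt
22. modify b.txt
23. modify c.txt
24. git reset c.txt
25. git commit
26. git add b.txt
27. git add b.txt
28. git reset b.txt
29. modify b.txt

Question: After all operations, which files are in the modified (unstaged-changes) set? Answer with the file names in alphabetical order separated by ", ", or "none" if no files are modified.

After op 1 (modify a.txt): modified={a.txt} staged={none}
After op 2 (git add a.txt): modified={none} staged={a.txt}
After op 3 (git add a.txt): modified={none} staged={a.txt}
After op 4 (git reset a.txt): modified={a.txt} staged={none}
After op 5 (git add a.txt): modified={none} staged={a.txt}
After op 6 (modify a.txt): modified={a.txt} staged={a.txt}
After op 7 (modify d.txt): modified={a.txt, d.txt} staged={a.txt}
After op 8 (git commit): modified={a.txt, d.txt} staged={none}
After op 9 (modify b.txt): modified={a.txt, b.txt, d.txt} staged={none}
After op 10 (git add d.txt): modified={a.txt, b.txt} staged={d.txt}
After op 11 (modify d.txt): modified={a.txt, b.txt, d.txt} staged={d.txt}
After op 12 (modify c.txt): modified={a.txt, b.txt, c.txt, d.txt} staged={d.txt}
After op 13 (git reset c.txt): modified={a.txt, b.txt, c.txt, d.txt} staged={d.txt}
After op 14 (git add c.txt): modified={a.txt, b.txt, d.txt} staged={c.txt, d.txt}
After op 15 (git reset c.txt): modified={a.txt, b.txt, c.txt, d.txt} staged={d.txt}
After op 16 (modify b.txt): modified={a.txt, b.txt, c.txt, d.txt} staged={d.txt}
After op 17 (git commit): modified={a.txt, b.txt, c.txt, d.txt} staged={none}
After op 18 (git add a.txt): modified={b.txt, c.txt, d.txt} staged={a.txt}
After op 19 (modify a.txt): modified={a.txt, b.txt, c.txt, d.txt} staged={a.txt}
After op 20 (git commit): modified={a.txt, b.txt, c.txt, d.txt} staged={none}
After op 21 (git add c.txt): modified={a.txt, b.txt, d.txt} staged={c.txt}
After op 22 (modify b.txt): modified={a.txt, b.txt, d.txt} staged={c.txt}
After op 23 (modify c.txt): modified={a.txt, b.txt, c.txt, d.txt} staged={c.txt}
After op 24 (git reset c.txt): modified={a.txt, b.txt, c.txt, d.txt} staged={none}
After op 25 (git commit): modified={a.txt, b.txt, c.txt, d.txt} staged={none}
After op 26 (git add b.txt): modified={a.txt, c.txt, d.txt} staged={b.txt}
After op 27 (git add b.txt): modified={a.txt, c.txt, d.txt} staged={b.txt}
After op 28 (git reset b.txt): modified={a.txt, b.txt, c.txt, d.txt} staged={none}
After op 29 (modify b.txt): modified={a.txt, b.txt, c.txt, d.txt} staged={none}

Answer: a.txt, b.txt, c.txt, d.txt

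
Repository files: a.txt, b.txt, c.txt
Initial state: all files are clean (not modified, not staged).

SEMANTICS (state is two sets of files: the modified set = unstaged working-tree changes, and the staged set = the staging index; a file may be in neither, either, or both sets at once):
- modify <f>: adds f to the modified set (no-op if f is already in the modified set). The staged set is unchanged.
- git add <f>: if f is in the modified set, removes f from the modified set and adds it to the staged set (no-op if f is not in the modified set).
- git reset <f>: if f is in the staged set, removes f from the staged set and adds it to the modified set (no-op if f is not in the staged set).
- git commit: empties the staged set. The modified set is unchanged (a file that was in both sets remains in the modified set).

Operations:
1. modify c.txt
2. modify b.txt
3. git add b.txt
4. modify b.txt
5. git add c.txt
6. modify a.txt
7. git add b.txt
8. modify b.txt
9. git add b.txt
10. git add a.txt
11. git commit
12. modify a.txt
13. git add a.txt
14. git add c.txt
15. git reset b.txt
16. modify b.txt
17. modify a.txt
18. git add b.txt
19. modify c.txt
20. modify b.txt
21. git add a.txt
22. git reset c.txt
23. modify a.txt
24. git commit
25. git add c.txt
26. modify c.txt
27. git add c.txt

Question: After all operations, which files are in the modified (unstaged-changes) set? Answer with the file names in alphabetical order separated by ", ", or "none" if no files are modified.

Answer: a.txt, b.txt

Derivation:
After op 1 (modify c.txt): modified={c.txt} staged={none}
After op 2 (modify b.txt): modified={b.txt, c.txt} staged={none}
After op 3 (git add b.txt): modified={c.txt} staged={b.txt}
After op 4 (modify b.txt): modified={b.txt, c.txt} staged={b.txt}
After op 5 (git add c.txt): modified={b.txt} staged={b.txt, c.txt}
After op 6 (modify a.txt): modified={a.txt, b.txt} staged={b.txt, c.txt}
After op 7 (git add b.txt): modified={a.txt} staged={b.txt, c.txt}
After op 8 (modify b.txt): modified={a.txt, b.txt} staged={b.txt, c.txt}
After op 9 (git add b.txt): modified={a.txt} staged={b.txt, c.txt}
After op 10 (git add a.txt): modified={none} staged={a.txt, b.txt, c.txt}
After op 11 (git commit): modified={none} staged={none}
After op 12 (modify a.txt): modified={a.txt} staged={none}
After op 13 (git add a.txt): modified={none} staged={a.txt}
After op 14 (git add c.txt): modified={none} staged={a.txt}
After op 15 (git reset b.txt): modified={none} staged={a.txt}
After op 16 (modify b.txt): modified={b.txt} staged={a.txt}
After op 17 (modify a.txt): modified={a.txt, b.txt} staged={a.txt}
After op 18 (git add b.txt): modified={a.txt} staged={a.txt, b.txt}
After op 19 (modify c.txt): modified={a.txt, c.txt} staged={a.txt, b.txt}
After op 20 (modify b.txt): modified={a.txt, b.txt, c.txt} staged={a.txt, b.txt}
After op 21 (git add a.txt): modified={b.txt, c.txt} staged={a.txt, b.txt}
After op 22 (git reset c.txt): modified={b.txt, c.txt} staged={a.txt, b.txt}
After op 23 (modify a.txt): modified={a.txt, b.txt, c.txt} staged={a.txt, b.txt}
After op 24 (git commit): modified={a.txt, b.txt, c.txt} staged={none}
After op 25 (git add c.txt): modified={a.txt, b.txt} staged={c.txt}
After op 26 (modify c.txt): modified={a.txt, b.txt, c.txt} staged={c.txt}
After op 27 (git add c.txt): modified={a.txt, b.txt} staged={c.txt}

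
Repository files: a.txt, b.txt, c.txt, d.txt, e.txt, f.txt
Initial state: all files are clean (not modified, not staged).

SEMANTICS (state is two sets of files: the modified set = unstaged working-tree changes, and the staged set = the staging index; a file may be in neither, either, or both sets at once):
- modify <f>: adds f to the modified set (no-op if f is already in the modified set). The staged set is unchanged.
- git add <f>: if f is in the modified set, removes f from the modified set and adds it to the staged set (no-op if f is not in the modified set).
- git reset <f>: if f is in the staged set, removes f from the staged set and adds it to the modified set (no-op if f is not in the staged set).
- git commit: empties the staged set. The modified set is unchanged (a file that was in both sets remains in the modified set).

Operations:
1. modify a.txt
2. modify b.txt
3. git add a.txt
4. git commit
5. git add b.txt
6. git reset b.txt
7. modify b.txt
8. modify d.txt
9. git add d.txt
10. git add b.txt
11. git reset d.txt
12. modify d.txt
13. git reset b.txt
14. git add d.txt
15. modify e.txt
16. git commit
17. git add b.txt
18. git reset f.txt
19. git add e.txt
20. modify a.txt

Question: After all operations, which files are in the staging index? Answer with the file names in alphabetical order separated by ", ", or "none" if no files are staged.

After op 1 (modify a.txt): modified={a.txt} staged={none}
After op 2 (modify b.txt): modified={a.txt, b.txt} staged={none}
After op 3 (git add a.txt): modified={b.txt} staged={a.txt}
After op 4 (git commit): modified={b.txt} staged={none}
After op 5 (git add b.txt): modified={none} staged={b.txt}
After op 6 (git reset b.txt): modified={b.txt} staged={none}
After op 7 (modify b.txt): modified={b.txt} staged={none}
After op 8 (modify d.txt): modified={b.txt, d.txt} staged={none}
After op 9 (git add d.txt): modified={b.txt} staged={d.txt}
After op 10 (git add b.txt): modified={none} staged={b.txt, d.txt}
After op 11 (git reset d.txt): modified={d.txt} staged={b.txt}
After op 12 (modify d.txt): modified={d.txt} staged={b.txt}
After op 13 (git reset b.txt): modified={b.txt, d.txt} staged={none}
After op 14 (git add d.txt): modified={b.txt} staged={d.txt}
After op 15 (modify e.txt): modified={b.txt, e.txt} staged={d.txt}
After op 16 (git commit): modified={b.txt, e.txt} staged={none}
After op 17 (git add b.txt): modified={e.txt} staged={b.txt}
After op 18 (git reset f.txt): modified={e.txt} staged={b.txt}
After op 19 (git add e.txt): modified={none} staged={b.txt, e.txt}
After op 20 (modify a.txt): modified={a.txt} staged={b.txt, e.txt}

Answer: b.txt, e.txt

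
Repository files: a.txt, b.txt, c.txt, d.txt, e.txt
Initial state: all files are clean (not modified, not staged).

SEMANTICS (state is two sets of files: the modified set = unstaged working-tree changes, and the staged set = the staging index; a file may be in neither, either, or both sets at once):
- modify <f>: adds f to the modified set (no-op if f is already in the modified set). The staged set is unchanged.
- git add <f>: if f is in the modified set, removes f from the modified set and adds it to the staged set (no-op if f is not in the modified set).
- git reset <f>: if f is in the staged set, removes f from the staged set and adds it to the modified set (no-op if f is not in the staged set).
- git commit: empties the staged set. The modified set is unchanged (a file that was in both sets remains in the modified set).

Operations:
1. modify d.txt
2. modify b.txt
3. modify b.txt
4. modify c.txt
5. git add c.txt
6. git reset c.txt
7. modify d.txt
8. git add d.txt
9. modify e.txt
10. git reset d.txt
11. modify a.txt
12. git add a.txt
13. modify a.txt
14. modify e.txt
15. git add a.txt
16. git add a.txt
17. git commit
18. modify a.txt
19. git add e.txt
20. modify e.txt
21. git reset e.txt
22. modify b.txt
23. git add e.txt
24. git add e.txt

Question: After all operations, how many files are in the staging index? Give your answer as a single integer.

Answer: 1

Derivation:
After op 1 (modify d.txt): modified={d.txt} staged={none}
After op 2 (modify b.txt): modified={b.txt, d.txt} staged={none}
After op 3 (modify b.txt): modified={b.txt, d.txt} staged={none}
After op 4 (modify c.txt): modified={b.txt, c.txt, d.txt} staged={none}
After op 5 (git add c.txt): modified={b.txt, d.txt} staged={c.txt}
After op 6 (git reset c.txt): modified={b.txt, c.txt, d.txt} staged={none}
After op 7 (modify d.txt): modified={b.txt, c.txt, d.txt} staged={none}
After op 8 (git add d.txt): modified={b.txt, c.txt} staged={d.txt}
After op 9 (modify e.txt): modified={b.txt, c.txt, e.txt} staged={d.txt}
After op 10 (git reset d.txt): modified={b.txt, c.txt, d.txt, e.txt} staged={none}
After op 11 (modify a.txt): modified={a.txt, b.txt, c.txt, d.txt, e.txt} staged={none}
After op 12 (git add a.txt): modified={b.txt, c.txt, d.txt, e.txt} staged={a.txt}
After op 13 (modify a.txt): modified={a.txt, b.txt, c.txt, d.txt, e.txt} staged={a.txt}
After op 14 (modify e.txt): modified={a.txt, b.txt, c.txt, d.txt, e.txt} staged={a.txt}
After op 15 (git add a.txt): modified={b.txt, c.txt, d.txt, e.txt} staged={a.txt}
After op 16 (git add a.txt): modified={b.txt, c.txt, d.txt, e.txt} staged={a.txt}
After op 17 (git commit): modified={b.txt, c.txt, d.txt, e.txt} staged={none}
After op 18 (modify a.txt): modified={a.txt, b.txt, c.txt, d.txt, e.txt} staged={none}
After op 19 (git add e.txt): modified={a.txt, b.txt, c.txt, d.txt} staged={e.txt}
After op 20 (modify e.txt): modified={a.txt, b.txt, c.txt, d.txt, e.txt} staged={e.txt}
After op 21 (git reset e.txt): modified={a.txt, b.txt, c.txt, d.txt, e.txt} staged={none}
After op 22 (modify b.txt): modified={a.txt, b.txt, c.txt, d.txt, e.txt} staged={none}
After op 23 (git add e.txt): modified={a.txt, b.txt, c.txt, d.txt} staged={e.txt}
After op 24 (git add e.txt): modified={a.txt, b.txt, c.txt, d.txt} staged={e.txt}
Final staged set: {e.txt} -> count=1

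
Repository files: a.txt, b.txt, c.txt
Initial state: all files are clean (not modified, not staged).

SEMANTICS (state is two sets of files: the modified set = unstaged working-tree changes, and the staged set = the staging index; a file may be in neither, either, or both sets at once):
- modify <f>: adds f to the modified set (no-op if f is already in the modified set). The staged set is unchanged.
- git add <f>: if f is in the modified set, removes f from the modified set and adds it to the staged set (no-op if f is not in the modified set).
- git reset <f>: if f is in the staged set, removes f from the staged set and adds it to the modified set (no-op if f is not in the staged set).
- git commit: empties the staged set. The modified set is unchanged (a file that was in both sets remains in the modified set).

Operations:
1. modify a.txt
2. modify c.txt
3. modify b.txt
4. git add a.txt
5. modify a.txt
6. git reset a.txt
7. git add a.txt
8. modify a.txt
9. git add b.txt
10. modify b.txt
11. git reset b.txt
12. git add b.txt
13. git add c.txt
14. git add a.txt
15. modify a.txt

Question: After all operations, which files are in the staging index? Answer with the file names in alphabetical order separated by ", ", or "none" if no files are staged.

Answer: a.txt, b.txt, c.txt

Derivation:
After op 1 (modify a.txt): modified={a.txt} staged={none}
After op 2 (modify c.txt): modified={a.txt, c.txt} staged={none}
After op 3 (modify b.txt): modified={a.txt, b.txt, c.txt} staged={none}
After op 4 (git add a.txt): modified={b.txt, c.txt} staged={a.txt}
After op 5 (modify a.txt): modified={a.txt, b.txt, c.txt} staged={a.txt}
After op 6 (git reset a.txt): modified={a.txt, b.txt, c.txt} staged={none}
After op 7 (git add a.txt): modified={b.txt, c.txt} staged={a.txt}
After op 8 (modify a.txt): modified={a.txt, b.txt, c.txt} staged={a.txt}
After op 9 (git add b.txt): modified={a.txt, c.txt} staged={a.txt, b.txt}
After op 10 (modify b.txt): modified={a.txt, b.txt, c.txt} staged={a.txt, b.txt}
After op 11 (git reset b.txt): modified={a.txt, b.txt, c.txt} staged={a.txt}
After op 12 (git add b.txt): modified={a.txt, c.txt} staged={a.txt, b.txt}
After op 13 (git add c.txt): modified={a.txt} staged={a.txt, b.txt, c.txt}
After op 14 (git add a.txt): modified={none} staged={a.txt, b.txt, c.txt}
After op 15 (modify a.txt): modified={a.txt} staged={a.txt, b.txt, c.txt}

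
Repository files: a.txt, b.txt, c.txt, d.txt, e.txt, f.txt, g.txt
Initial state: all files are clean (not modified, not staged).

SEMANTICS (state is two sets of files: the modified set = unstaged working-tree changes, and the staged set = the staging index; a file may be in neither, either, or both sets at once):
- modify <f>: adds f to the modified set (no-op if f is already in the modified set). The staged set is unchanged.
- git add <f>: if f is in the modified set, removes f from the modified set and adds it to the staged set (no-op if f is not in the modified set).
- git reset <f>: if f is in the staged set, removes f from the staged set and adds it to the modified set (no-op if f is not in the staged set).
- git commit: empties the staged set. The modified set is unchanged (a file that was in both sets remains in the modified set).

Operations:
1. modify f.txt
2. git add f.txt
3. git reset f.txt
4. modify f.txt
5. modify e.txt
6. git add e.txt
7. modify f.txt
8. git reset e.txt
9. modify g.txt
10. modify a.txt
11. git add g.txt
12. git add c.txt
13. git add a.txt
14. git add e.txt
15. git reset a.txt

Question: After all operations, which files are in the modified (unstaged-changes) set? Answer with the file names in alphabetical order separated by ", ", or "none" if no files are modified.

After op 1 (modify f.txt): modified={f.txt} staged={none}
After op 2 (git add f.txt): modified={none} staged={f.txt}
After op 3 (git reset f.txt): modified={f.txt} staged={none}
After op 4 (modify f.txt): modified={f.txt} staged={none}
After op 5 (modify e.txt): modified={e.txt, f.txt} staged={none}
After op 6 (git add e.txt): modified={f.txt} staged={e.txt}
After op 7 (modify f.txt): modified={f.txt} staged={e.txt}
After op 8 (git reset e.txt): modified={e.txt, f.txt} staged={none}
After op 9 (modify g.txt): modified={e.txt, f.txt, g.txt} staged={none}
After op 10 (modify a.txt): modified={a.txt, e.txt, f.txt, g.txt} staged={none}
After op 11 (git add g.txt): modified={a.txt, e.txt, f.txt} staged={g.txt}
After op 12 (git add c.txt): modified={a.txt, e.txt, f.txt} staged={g.txt}
After op 13 (git add a.txt): modified={e.txt, f.txt} staged={a.txt, g.txt}
After op 14 (git add e.txt): modified={f.txt} staged={a.txt, e.txt, g.txt}
After op 15 (git reset a.txt): modified={a.txt, f.txt} staged={e.txt, g.txt}

Answer: a.txt, f.txt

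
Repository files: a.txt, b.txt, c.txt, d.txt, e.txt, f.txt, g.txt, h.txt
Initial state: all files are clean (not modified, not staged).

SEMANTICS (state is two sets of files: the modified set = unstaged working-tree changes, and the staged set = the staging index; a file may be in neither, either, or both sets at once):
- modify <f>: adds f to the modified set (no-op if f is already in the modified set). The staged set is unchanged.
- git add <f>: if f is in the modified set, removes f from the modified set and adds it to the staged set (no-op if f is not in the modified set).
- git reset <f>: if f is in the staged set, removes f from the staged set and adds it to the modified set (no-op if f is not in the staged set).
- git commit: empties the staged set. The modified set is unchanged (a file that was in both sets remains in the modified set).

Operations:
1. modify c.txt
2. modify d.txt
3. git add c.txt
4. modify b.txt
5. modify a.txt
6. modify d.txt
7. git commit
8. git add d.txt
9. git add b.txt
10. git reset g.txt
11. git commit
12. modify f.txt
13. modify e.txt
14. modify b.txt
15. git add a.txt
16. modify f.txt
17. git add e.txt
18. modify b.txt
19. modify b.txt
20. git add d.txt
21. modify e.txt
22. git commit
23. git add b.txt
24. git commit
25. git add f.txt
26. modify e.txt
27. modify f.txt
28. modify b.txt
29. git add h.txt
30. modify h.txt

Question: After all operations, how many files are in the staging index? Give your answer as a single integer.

Answer: 1

Derivation:
After op 1 (modify c.txt): modified={c.txt} staged={none}
After op 2 (modify d.txt): modified={c.txt, d.txt} staged={none}
After op 3 (git add c.txt): modified={d.txt} staged={c.txt}
After op 4 (modify b.txt): modified={b.txt, d.txt} staged={c.txt}
After op 5 (modify a.txt): modified={a.txt, b.txt, d.txt} staged={c.txt}
After op 6 (modify d.txt): modified={a.txt, b.txt, d.txt} staged={c.txt}
After op 7 (git commit): modified={a.txt, b.txt, d.txt} staged={none}
After op 8 (git add d.txt): modified={a.txt, b.txt} staged={d.txt}
After op 9 (git add b.txt): modified={a.txt} staged={b.txt, d.txt}
After op 10 (git reset g.txt): modified={a.txt} staged={b.txt, d.txt}
After op 11 (git commit): modified={a.txt} staged={none}
After op 12 (modify f.txt): modified={a.txt, f.txt} staged={none}
After op 13 (modify e.txt): modified={a.txt, e.txt, f.txt} staged={none}
After op 14 (modify b.txt): modified={a.txt, b.txt, e.txt, f.txt} staged={none}
After op 15 (git add a.txt): modified={b.txt, e.txt, f.txt} staged={a.txt}
After op 16 (modify f.txt): modified={b.txt, e.txt, f.txt} staged={a.txt}
After op 17 (git add e.txt): modified={b.txt, f.txt} staged={a.txt, e.txt}
After op 18 (modify b.txt): modified={b.txt, f.txt} staged={a.txt, e.txt}
After op 19 (modify b.txt): modified={b.txt, f.txt} staged={a.txt, e.txt}
After op 20 (git add d.txt): modified={b.txt, f.txt} staged={a.txt, e.txt}
After op 21 (modify e.txt): modified={b.txt, e.txt, f.txt} staged={a.txt, e.txt}
After op 22 (git commit): modified={b.txt, e.txt, f.txt} staged={none}
After op 23 (git add b.txt): modified={e.txt, f.txt} staged={b.txt}
After op 24 (git commit): modified={e.txt, f.txt} staged={none}
After op 25 (git add f.txt): modified={e.txt} staged={f.txt}
After op 26 (modify e.txt): modified={e.txt} staged={f.txt}
After op 27 (modify f.txt): modified={e.txt, f.txt} staged={f.txt}
After op 28 (modify b.txt): modified={b.txt, e.txt, f.txt} staged={f.txt}
After op 29 (git add h.txt): modified={b.txt, e.txt, f.txt} staged={f.txt}
After op 30 (modify h.txt): modified={b.txt, e.txt, f.txt, h.txt} staged={f.txt}
Final staged set: {f.txt} -> count=1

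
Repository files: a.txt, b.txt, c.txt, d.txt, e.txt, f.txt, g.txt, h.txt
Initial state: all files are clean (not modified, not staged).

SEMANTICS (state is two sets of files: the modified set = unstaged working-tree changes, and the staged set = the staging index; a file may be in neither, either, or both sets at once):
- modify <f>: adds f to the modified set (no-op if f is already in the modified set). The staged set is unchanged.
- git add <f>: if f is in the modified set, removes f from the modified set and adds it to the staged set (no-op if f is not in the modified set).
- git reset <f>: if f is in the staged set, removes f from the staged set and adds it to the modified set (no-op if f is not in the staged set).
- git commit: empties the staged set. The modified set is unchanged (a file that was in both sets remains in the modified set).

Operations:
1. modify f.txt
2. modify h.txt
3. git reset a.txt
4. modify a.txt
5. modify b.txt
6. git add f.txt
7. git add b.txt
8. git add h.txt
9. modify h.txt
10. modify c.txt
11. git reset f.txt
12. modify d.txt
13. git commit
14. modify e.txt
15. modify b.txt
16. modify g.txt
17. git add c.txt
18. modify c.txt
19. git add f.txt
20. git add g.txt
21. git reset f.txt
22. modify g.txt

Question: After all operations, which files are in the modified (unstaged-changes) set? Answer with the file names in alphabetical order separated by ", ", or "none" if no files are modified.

After op 1 (modify f.txt): modified={f.txt} staged={none}
After op 2 (modify h.txt): modified={f.txt, h.txt} staged={none}
After op 3 (git reset a.txt): modified={f.txt, h.txt} staged={none}
After op 4 (modify a.txt): modified={a.txt, f.txt, h.txt} staged={none}
After op 5 (modify b.txt): modified={a.txt, b.txt, f.txt, h.txt} staged={none}
After op 6 (git add f.txt): modified={a.txt, b.txt, h.txt} staged={f.txt}
After op 7 (git add b.txt): modified={a.txt, h.txt} staged={b.txt, f.txt}
After op 8 (git add h.txt): modified={a.txt} staged={b.txt, f.txt, h.txt}
After op 9 (modify h.txt): modified={a.txt, h.txt} staged={b.txt, f.txt, h.txt}
After op 10 (modify c.txt): modified={a.txt, c.txt, h.txt} staged={b.txt, f.txt, h.txt}
After op 11 (git reset f.txt): modified={a.txt, c.txt, f.txt, h.txt} staged={b.txt, h.txt}
After op 12 (modify d.txt): modified={a.txt, c.txt, d.txt, f.txt, h.txt} staged={b.txt, h.txt}
After op 13 (git commit): modified={a.txt, c.txt, d.txt, f.txt, h.txt} staged={none}
After op 14 (modify e.txt): modified={a.txt, c.txt, d.txt, e.txt, f.txt, h.txt} staged={none}
After op 15 (modify b.txt): modified={a.txt, b.txt, c.txt, d.txt, e.txt, f.txt, h.txt} staged={none}
After op 16 (modify g.txt): modified={a.txt, b.txt, c.txt, d.txt, e.txt, f.txt, g.txt, h.txt} staged={none}
After op 17 (git add c.txt): modified={a.txt, b.txt, d.txt, e.txt, f.txt, g.txt, h.txt} staged={c.txt}
After op 18 (modify c.txt): modified={a.txt, b.txt, c.txt, d.txt, e.txt, f.txt, g.txt, h.txt} staged={c.txt}
After op 19 (git add f.txt): modified={a.txt, b.txt, c.txt, d.txt, e.txt, g.txt, h.txt} staged={c.txt, f.txt}
After op 20 (git add g.txt): modified={a.txt, b.txt, c.txt, d.txt, e.txt, h.txt} staged={c.txt, f.txt, g.txt}
After op 21 (git reset f.txt): modified={a.txt, b.txt, c.txt, d.txt, e.txt, f.txt, h.txt} staged={c.txt, g.txt}
After op 22 (modify g.txt): modified={a.txt, b.txt, c.txt, d.txt, e.txt, f.txt, g.txt, h.txt} staged={c.txt, g.txt}

Answer: a.txt, b.txt, c.txt, d.txt, e.txt, f.txt, g.txt, h.txt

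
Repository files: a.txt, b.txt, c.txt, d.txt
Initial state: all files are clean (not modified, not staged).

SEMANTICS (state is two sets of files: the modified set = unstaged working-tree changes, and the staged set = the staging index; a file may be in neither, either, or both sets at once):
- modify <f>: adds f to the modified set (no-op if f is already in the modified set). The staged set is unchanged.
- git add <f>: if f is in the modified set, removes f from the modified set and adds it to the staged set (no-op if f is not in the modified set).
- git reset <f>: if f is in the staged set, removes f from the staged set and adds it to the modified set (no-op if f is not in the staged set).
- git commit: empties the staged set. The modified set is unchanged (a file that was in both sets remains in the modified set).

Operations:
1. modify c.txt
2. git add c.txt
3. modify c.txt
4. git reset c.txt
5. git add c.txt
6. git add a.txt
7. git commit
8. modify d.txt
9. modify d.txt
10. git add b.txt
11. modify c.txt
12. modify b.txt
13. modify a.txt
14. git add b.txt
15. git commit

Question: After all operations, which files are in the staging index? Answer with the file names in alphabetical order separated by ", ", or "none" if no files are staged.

After op 1 (modify c.txt): modified={c.txt} staged={none}
After op 2 (git add c.txt): modified={none} staged={c.txt}
After op 3 (modify c.txt): modified={c.txt} staged={c.txt}
After op 4 (git reset c.txt): modified={c.txt} staged={none}
After op 5 (git add c.txt): modified={none} staged={c.txt}
After op 6 (git add a.txt): modified={none} staged={c.txt}
After op 7 (git commit): modified={none} staged={none}
After op 8 (modify d.txt): modified={d.txt} staged={none}
After op 9 (modify d.txt): modified={d.txt} staged={none}
After op 10 (git add b.txt): modified={d.txt} staged={none}
After op 11 (modify c.txt): modified={c.txt, d.txt} staged={none}
After op 12 (modify b.txt): modified={b.txt, c.txt, d.txt} staged={none}
After op 13 (modify a.txt): modified={a.txt, b.txt, c.txt, d.txt} staged={none}
After op 14 (git add b.txt): modified={a.txt, c.txt, d.txt} staged={b.txt}
After op 15 (git commit): modified={a.txt, c.txt, d.txt} staged={none}

Answer: none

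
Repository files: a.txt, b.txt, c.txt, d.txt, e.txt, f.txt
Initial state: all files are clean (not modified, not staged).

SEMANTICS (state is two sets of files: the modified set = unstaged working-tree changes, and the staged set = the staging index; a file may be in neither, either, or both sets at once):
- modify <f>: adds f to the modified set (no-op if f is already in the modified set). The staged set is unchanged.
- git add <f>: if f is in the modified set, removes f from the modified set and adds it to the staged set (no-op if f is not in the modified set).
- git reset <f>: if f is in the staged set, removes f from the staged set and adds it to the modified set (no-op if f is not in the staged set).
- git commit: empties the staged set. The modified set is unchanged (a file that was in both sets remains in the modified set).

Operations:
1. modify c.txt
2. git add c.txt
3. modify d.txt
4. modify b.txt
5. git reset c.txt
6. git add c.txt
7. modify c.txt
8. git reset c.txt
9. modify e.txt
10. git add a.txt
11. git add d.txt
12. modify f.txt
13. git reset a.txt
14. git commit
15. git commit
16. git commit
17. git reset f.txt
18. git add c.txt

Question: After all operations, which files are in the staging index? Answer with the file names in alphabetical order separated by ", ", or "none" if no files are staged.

After op 1 (modify c.txt): modified={c.txt} staged={none}
After op 2 (git add c.txt): modified={none} staged={c.txt}
After op 3 (modify d.txt): modified={d.txt} staged={c.txt}
After op 4 (modify b.txt): modified={b.txt, d.txt} staged={c.txt}
After op 5 (git reset c.txt): modified={b.txt, c.txt, d.txt} staged={none}
After op 6 (git add c.txt): modified={b.txt, d.txt} staged={c.txt}
After op 7 (modify c.txt): modified={b.txt, c.txt, d.txt} staged={c.txt}
After op 8 (git reset c.txt): modified={b.txt, c.txt, d.txt} staged={none}
After op 9 (modify e.txt): modified={b.txt, c.txt, d.txt, e.txt} staged={none}
After op 10 (git add a.txt): modified={b.txt, c.txt, d.txt, e.txt} staged={none}
After op 11 (git add d.txt): modified={b.txt, c.txt, e.txt} staged={d.txt}
After op 12 (modify f.txt): modified={b.txt, c.txt, e.txt, f.txt} staged={d.txt}
After op 13 (git reset a.txt): modified={b.txt, c.txt, e.txt, f.txt} staged={d.txt}
After op 14 (git commit): modified={b.txt, c.txt, e.txt, f.txt} staged={none}
After op 15 (git commit): modified={b.txt, c.txt, e.txt, f.txt} staged={none}
After op 16 (git commit): modified={b.txt, c.txt, e.txt, f.txt} staged={none}
After op 17 (git reset f.txt): modified={b.txt, c.txt, e.txt, f.txt} staged={none}
After op 18 (git add c.txt): modified={b.txt, e.txt, f.txt} staged={c.txt}

Answer: c.txt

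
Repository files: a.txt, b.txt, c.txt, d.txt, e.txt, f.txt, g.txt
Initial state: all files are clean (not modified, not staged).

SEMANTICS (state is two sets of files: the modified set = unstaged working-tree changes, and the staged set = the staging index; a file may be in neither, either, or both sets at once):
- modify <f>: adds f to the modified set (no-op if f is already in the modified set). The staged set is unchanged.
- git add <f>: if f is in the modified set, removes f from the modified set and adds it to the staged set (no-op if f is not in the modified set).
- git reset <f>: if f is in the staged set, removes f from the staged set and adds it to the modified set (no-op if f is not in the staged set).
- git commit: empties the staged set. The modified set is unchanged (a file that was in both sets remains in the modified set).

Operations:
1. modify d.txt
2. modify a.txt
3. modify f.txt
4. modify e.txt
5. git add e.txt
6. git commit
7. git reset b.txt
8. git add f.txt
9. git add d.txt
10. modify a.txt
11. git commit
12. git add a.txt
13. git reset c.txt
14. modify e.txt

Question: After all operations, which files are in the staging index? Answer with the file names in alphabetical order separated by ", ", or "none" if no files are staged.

Answer: a.txt

Derivation:
After op 1 (modify d.txt): modified={d.txt} staged={none}
After op 2 (modify a.txt): modified={a.txt, d.txt} staged={none}
After op 3 (modify f.txt): modified={a.txt, d.txt, f.txt} staged={none}
After op 4 (modify e.txt): modified={a.txt, d.txt, e.txt, f.txt} staged={none}
After op 5 (git add e.txt): modified={a.txt, d.txt, f.txt} staged={e.txt}
After op 6 (git commit): modified={a.txt, d.txt, f.txt} staged={none}
After op 7 (git reset b.txt): modified={a.txt, d.txt, f.txt} staged={none}
After op 8 (git add f.txt): modified={a.txt, d.txt} staged={f.txt}
After op 9 (git add d.txt): modified={a.txt} staged={d.txt, f.txt}
After op 10 (modify a.txt): modified={a.txt} staged={d.txt, f.txt}
After op 11 (git commit): modified={a.txt} staged={none}
After op 12 (git add a.txt): modified={none} staged={a.txt}
After op 13 (git reset c.txt): modified={none} staged={a.txt}
After op 14 (modify e.txt): modified={e.txt} staged={a.txt}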